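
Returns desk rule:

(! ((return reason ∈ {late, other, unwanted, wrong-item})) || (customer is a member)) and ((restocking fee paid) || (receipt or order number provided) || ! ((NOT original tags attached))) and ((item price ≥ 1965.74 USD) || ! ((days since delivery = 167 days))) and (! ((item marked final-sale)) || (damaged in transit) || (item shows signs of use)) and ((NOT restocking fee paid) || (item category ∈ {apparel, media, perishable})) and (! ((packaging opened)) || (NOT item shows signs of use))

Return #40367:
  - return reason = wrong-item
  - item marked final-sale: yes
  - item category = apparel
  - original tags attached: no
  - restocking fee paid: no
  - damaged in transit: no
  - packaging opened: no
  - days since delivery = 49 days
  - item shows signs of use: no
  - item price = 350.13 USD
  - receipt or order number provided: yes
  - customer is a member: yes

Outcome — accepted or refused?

Atomic conditions:
  return reason ∈ {late, other, unwanted, wrong-item}: wrong-item is in the set → true
  customer is a member: yes → true
  restocking fee paid: no → false
  receipt or order number provided: yes → true
  NOT original tags attached: no → true
  item price ≥ 1965.74 USD: 350.13 ≥ 1965.74 is false
  days since delivery = 167 days: 49 == 167 is false
  item marked final-sale: yes → true
  damaged in transit: no → false
  item shows signs of use: no → false
  NOT restocking fee paid: no → true
  item category ∈ {apparel, media, perishable}: apparel is in the set → true
  packaging opened: no → false
  NOT item shows signs of use: no → true
Combine:
[1.1] NOT true = false
[1] false OR true = true
[2.3] NOT true = false
[2] false OR true OR false = true
[3.2] NOT false = true
[3] false OR true = true
[4.1] NOT true = false
[4] false OR false OR false = false
[5] true OR true = true
[6.1] NOT false = true
[6] true OR true = true
[root] true AND true AND true AND false AND true AND true = false
Overall: false → refused

Refused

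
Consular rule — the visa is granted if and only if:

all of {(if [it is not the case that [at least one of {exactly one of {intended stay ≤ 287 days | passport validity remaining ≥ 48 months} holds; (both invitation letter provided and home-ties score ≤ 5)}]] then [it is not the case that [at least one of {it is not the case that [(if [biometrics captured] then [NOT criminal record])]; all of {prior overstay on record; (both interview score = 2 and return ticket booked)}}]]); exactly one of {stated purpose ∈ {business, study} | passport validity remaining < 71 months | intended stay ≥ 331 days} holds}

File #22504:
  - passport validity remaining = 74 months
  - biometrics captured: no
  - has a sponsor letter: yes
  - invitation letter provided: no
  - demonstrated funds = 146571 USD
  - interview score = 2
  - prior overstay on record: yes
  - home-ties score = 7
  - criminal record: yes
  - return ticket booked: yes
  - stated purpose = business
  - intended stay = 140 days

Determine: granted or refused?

Atomic conditions:
  intended stay ≤ 287 days: 140 ≤ 287 is true
  passport validity remaining ≥ 48 months: 74 ≥ 48 is true
  invitation letter provided: no → false
  home-ties score ≤ 5: 7 ≤ 5 is false
  biometrics captured: no → false
  NOT criminal record: yes → false
  prior overstay on record: yes → true
  interview score = 2: 2 == 2 is true
  return ticket booked: yes → true
  stated purpose ∈ {business, study}: business is in the set → true
  passport validity remaining < 71 months: 74 < 71 is false
  intended stay ≥ 331 days: 140 ≥ 331 is false
Combine:
[1.1.1.1] exactly-one(true, true) = false
[1.1.1.2] false AND false = false
[1.1.1] false OR false = false
[1.1] NOT false = true
[1.2.1.1.1] false → false (antecedent false ⇒ implication holds) = true
[1.2.1.1] NOT true = false
[1.2.1.2.2] true AND true = true
[1.2.1.2] true AND true = true
[1.2.1] false OR true = true
[1.2] NOT true = false
[1] true → false = false
[2] exactly-one(true, false, false) = true
[root] false AND true = false
Overall: false → refused

Refused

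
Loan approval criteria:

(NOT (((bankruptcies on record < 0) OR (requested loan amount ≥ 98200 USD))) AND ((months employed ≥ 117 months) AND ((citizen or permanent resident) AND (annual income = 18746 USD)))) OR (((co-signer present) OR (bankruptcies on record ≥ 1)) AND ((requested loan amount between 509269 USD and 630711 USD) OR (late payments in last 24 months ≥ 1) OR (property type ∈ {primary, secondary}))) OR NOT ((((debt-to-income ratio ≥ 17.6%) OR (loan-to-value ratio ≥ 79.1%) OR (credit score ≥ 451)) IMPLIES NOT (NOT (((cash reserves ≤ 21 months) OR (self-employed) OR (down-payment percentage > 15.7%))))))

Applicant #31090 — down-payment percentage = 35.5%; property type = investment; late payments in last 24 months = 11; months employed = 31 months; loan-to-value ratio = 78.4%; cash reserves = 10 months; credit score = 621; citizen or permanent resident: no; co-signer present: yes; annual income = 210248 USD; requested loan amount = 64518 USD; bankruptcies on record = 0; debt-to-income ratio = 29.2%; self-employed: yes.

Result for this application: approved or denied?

Approved

Atomic conditions:
  bankruptcies on record < 0: 0 < 0 is false
  requested loan amount ≥ 98200 USD: 64518 ≥ 98200 is false
  months employed ≥ 117 months: 31 ≥ 117 is false
  citizen or permanent resident: no → false
  annual income = 18746 USD: 210248 == 18746 is false
  co-signer present: yes → true
  bankruptcies on record ≥ 1: 0 ≥ 1 is false
  requested loan amount between 509269 USD and 630711 USD: 64518 in [509269, 630711] is false
  late payments in last 24 months ≥ 1: 11 ≥ 1 is true
  property type ∈ {primary, secondary}: investment is not in the set → false
  debt-to-income ratio ≥ 17.6%: 29.2 ≥ 17.6 is true
  loan-to-value ratio ≥ 79.1%: 78.4 ≥ 79.1 is false
  credit score ≥ 451: 621 ≥ 451 is true
  cash reserves ≤ 21 months: 10 ≤ 21 is true
  self-employed: yes → true
  down-payment percentage > 15.7%: 35.5 > 15.7 is true
Combine:
[1.1.1] false OR false = false
[1.1] NOT false = true
[1.2.2] false AND false = false
[1.2] false AND false = false
[1] true AND false = false
[2.1] true OR false = true
[2.2] false OR true OR false = true
[2] true AND true = true
[3.1.1] true OR false OR true = true
[3.1.2.1.1] true OR true OR true = true
[3.1.2.1] NOT true = false
[3.1.2] NOT false = true
[3.1] true → true = true
[3] NOT true = false
[root] false OR true OR false = true
Overall: true → approved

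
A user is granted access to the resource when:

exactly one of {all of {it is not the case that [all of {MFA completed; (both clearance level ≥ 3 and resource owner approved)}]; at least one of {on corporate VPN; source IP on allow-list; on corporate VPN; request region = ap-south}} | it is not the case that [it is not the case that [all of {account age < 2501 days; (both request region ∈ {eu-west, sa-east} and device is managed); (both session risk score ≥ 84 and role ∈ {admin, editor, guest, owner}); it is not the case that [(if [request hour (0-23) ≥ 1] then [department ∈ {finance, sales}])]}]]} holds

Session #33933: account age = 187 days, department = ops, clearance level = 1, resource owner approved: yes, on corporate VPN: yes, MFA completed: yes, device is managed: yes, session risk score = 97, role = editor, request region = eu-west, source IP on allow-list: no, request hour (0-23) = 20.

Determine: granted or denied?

Atomic conditions:
  MFA completed: yes → true
  clearance level ≥ 3: 1 ≥ 3 is false
  resource owner approved: yes → true
  on corporate VPN: yes → true
  source IP on allow-list: no → false
  request region = ap-south: eu-west == ap-south is false
  account age < 2501 days: 187 < 2501 is true
  request region ∈ {eu-west, sa-east}: eu-west is in the set → true
  device is managed: yes → true
  session risk score ≥ 84: 97 ≥ 84 is true
  role ∈ {admin, editor, guest, owner}: editor is in the set → true
  request hour (0-23) ≥ 1: 20 ≥ 1 is true
  department ∈ {finance, sales}: ops is not in the set → false
Combine:
[1.1.1.2] false AND true = false
[1.1.1] true AND false = false
[1.1] NOT false = true
[1.2] true OR false OR true OR false = true
[1] true AND true = true
[2.1.1.2] true AND true = true
[2.1.1.3] true AND true = true
[2.1.1.4.1] true → false = false
[2.1.1.4] NOT false = true
[2.1.1] true AND true AND true AND true = true
[2.1] NOT true = false
[2] NOT false = true
[root] exactly-one(true, true) = false
Overall: false → denied

Denied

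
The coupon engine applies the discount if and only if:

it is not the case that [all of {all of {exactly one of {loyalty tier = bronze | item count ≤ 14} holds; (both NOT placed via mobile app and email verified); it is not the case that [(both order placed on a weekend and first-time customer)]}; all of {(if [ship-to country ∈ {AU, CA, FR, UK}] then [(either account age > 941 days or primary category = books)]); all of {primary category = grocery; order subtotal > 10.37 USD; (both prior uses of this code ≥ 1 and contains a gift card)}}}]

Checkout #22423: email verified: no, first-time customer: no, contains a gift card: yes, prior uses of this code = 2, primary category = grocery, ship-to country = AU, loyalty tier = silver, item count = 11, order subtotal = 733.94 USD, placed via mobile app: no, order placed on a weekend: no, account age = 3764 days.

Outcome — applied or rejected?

Applied

Atomic conditions:
  loyalty tier = bronze: silver == bronze is false
  item count ≤ 14: 11 ≤ 14 is true
  NOT placed via mobile app: no → true
  email verified: no → false
  order placed on a weekend: no → false
  first-time customer: no → false
  ship-to country ∈ {AU, CA, FR, UK}: AU is in the set → true
  account age > 941 days: 3764 > 941 is true
  primary category = books: grocery == books is false
  primary category = grocery: grocery == grocery is true
  order subtotal > 10.37 USD: 733.94 > 10.37 is true
  prior uses of this code ≥ 1: 2 ≥ 1 is true
  contains a gift card: yes → true
Combine:
[1.1.1] exactly-one(false, true) = true
[1.1.2] true AND false = false
[1.1.3.1] false AND false = false
[1.1.3] NOT false = true
[1.1] true AND false AND true = false
[1.2.1.2] true OR false = true
[1.2.1] true → true = true
[1.2.2.3] true AND true = true
[1.2.2] true AND true AND true = true
[1.2] true AND true = true
[1] false AND true = false
[root] NOT false = true
Overall: true → applied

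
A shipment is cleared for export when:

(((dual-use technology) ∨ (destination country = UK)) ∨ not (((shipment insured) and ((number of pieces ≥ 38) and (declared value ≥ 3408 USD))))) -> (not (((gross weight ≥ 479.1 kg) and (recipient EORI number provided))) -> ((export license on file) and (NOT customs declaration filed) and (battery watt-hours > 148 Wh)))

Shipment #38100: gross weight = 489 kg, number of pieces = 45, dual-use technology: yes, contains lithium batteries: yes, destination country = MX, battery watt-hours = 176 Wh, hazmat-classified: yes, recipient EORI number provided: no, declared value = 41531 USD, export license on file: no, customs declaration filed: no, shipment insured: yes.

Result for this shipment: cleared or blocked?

Atomic conditions:
  dual-use technology: yes → true
  destination country = UK: MX == UK is false
  shipment insured: yes → true
  number of pieces ≥ 38: 45 ≥ 38 is true
  declared value ≥ 3408 USD: 41531 ≥ 3408 is true
  gross weight ≥ 479.1 kg: 489 ≥ 479.1 is true
  recipient EORI number provided: no → false
  export license on file: no → false
  NOT customs declaration filed: no → true
  battery watt-hours > 148 Wh: 176 > 148 is true
Combine:
[1.1] true OR false = true
[1.2.1.2] true AND true = true
[1.2.1] true AND true = true
[1.2] NOT true = false
[1] true OR false = true
[2.1.1] true AND false = false
[2.1] NOT false = true
[2.2] false AND true AND true = false
[2] true → false = false
[root] true → false = false
Overall: false → blocked

Blocked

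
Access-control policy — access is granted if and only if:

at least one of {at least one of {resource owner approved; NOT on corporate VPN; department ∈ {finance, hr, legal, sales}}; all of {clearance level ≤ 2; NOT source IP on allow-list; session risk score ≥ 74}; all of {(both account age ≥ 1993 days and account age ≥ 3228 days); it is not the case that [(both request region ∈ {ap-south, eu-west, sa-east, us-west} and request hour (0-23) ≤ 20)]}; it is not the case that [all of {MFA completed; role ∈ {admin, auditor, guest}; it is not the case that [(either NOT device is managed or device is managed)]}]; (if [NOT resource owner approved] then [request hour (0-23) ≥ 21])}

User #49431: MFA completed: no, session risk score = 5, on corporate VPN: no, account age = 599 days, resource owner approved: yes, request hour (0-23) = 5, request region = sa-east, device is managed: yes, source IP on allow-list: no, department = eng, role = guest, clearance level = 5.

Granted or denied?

Granted

Atomic conditions:
  resource owner approved: yes → true
  NOT on corporate VPN: no → true
  department ∈ {finance, hr, legal, sales}: eng is not in the set → false
  clearance level ≤ 2: 5 ≤ 2 is false
  NOT source IP on allow-list: no → true
  session risk score ≥ 74: 5 ≥ 74 is false
  account age ≥ 1993 days: 599 ≥ 1993 is false
  account age ≥ 3228 days: 599 ≥ 3228 is false
  request region ∈ {ap-south, eu-west, sa-east, us-west}: sa-east is in the set → true
  request hour (0-23) ≤ 20: 5 ≤ 20 is true
  MFA completed: no → false
  role ∈ {admin, auditor, guest}: guest is in the set → true
  NOT device is managed: yes → false
  device is managed: yes → true
  NOT resource owner approved: yes → false
  request hour (0-23) ≥ 21: 5 ≥ 21 is false
Combine:
[1] true OR true OR false = true
[2] false AND true AND false = false
[3.1] false AND false = false
[3.2.1] true AND true = true
[3.2] NOT true = false
[3] false AND false = false
[4.1.3.1] false OR true = true
[4.1.3] NOT true = false
[4.1] false AND true AND false = false
[4] NOT false = true
[5] false → false (antecedent false ⇒ implication holds) = true
[root] true OR false OR false OR true OR true = true
Overall: true → granted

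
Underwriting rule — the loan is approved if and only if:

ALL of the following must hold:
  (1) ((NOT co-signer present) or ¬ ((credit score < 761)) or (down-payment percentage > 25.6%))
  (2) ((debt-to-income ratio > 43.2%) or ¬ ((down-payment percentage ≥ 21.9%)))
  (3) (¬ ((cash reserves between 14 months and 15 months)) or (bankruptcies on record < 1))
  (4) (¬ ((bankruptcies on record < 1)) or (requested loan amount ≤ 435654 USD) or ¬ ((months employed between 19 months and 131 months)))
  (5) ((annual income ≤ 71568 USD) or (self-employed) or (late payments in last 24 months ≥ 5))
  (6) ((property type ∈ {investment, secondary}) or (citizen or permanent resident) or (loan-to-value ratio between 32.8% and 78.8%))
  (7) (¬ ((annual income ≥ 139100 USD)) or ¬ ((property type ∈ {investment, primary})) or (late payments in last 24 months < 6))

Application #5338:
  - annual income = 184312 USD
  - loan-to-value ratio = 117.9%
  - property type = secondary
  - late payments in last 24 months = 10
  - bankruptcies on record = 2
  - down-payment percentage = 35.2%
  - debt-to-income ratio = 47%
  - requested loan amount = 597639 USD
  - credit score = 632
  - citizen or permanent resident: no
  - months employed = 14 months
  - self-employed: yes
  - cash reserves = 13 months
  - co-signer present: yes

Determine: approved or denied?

Atomic conditions:
  NOT co-signer present: yes → false
  credit score < 761: 632 < 761 is true
  down-payment percentage > 25.6%: 35.2 > 25.6 is true
  debt-to-income ratio > 43.2%: 47 > 43.2 is true
  down-payment percentage ≥ 21.9%: 35.2 ≥ 21.9 is true
  cash reserves between 14 months and 15 months: 13 in [14, 15] is false
  bankruptcies on record < 1: 2 < 1 is false
  requested loan amount ≤ 435654 USD: 597639 ≤ 435654 is false
  months employed between 19 months and 131 months: 14 in [19, 131] is false
  annual income ≤ 71568 USD: 184312 ≤ 71568 is false
  self-employed: yes → true
  late payments in last 24 months ≥ 5: 10 ≥ 5 is true
  property type ∈ {investment, secondary}: secondary is in the set → true
  citizen or permanent resident: no → false
  loan-to-value ratio between 32.8% and 78.8%: 117.9 in [32.8, 78.8] is false
  annual income ≥ 139100 USD: 184312 ≥ 139100 is true
  property type ∈ {investment, primary}: secondary is not in the set → false
  late payments in last 24 months < 6: 10 < 6 is false
Combine:
[1.2] NOT true = false
[1] false OR false OR true = true
[2.2] NOT true = false
[2] true OR false = true
[3.1] NOT false = true
[3] true OR false = true
[4.1] NOT false = true
[4.3] NOT false = true
[4] true OR false OR true = true
[5] false OR true OR true = true
[6] true OR false OR false = true
[7.1] NOT true = false
[7.2] NOT false = true
[7] false OR true OR false = true
[root] true AND true AND true AND true AND true AND true AND true = true
Overall: true → approved

Approved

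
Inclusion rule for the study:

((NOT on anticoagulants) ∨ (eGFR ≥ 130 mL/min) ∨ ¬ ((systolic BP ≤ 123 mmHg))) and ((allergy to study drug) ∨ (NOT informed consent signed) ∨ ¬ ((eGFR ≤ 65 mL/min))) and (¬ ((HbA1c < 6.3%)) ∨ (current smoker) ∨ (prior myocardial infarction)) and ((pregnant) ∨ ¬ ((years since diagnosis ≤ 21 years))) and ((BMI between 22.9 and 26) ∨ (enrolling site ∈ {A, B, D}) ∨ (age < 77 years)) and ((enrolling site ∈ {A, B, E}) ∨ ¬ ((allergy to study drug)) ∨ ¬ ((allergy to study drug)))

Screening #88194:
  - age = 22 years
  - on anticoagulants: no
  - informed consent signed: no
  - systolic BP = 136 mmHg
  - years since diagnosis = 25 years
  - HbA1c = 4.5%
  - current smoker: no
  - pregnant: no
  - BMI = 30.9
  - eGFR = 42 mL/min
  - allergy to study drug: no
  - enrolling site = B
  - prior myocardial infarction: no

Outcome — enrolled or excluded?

Atomic conditions:
  NOT on anticoagulants: no → true
  eGFR ≥ 130 mL/min: 42 ≥ 130 is false
  systolic BP ≤ 123 mmHg: 136 ≤ 123 is false
  allergy to study drug: no → false
  NOT informed consent signed: no → true
  eGFR ≤ 65 mL/min: 42 ≤ 65 is true
  HbA1c < 6.3%: 4.5 < 6.3 is true
  current smoker: no → false
  prior myocardial infarction: no → false
  pregnant: no → false
  years since diagnosis ≤ 21 years: 25 ≤ 21 is false
  BMI between 22.9 and 26: 30.9 in [22.9, 26] is false
  enrolling site ∈ {A, B, D}: B is in the set → true
  age < 77 years: 22 < 77 is true
  enrolling site ∈ {A, B, E}: B is in the set → true
Combine:
[1.3] NOT false = true
[1] true OR false OR true = true
[2.3] NOT true = false
[2] false OR true OR false = true
[3.1] NOT true = false
[3] false OR false OR false = false
[4.2] NOT false = true
[4] false OR true = true
[5] false OR true OR true = true
[6.2] NOT false = true
[6.3] NOT false = true
[6] true OR true OR true = true
[root] true AND true AND false AND true AND true AND true = false
Overall: false → excluded

Excluded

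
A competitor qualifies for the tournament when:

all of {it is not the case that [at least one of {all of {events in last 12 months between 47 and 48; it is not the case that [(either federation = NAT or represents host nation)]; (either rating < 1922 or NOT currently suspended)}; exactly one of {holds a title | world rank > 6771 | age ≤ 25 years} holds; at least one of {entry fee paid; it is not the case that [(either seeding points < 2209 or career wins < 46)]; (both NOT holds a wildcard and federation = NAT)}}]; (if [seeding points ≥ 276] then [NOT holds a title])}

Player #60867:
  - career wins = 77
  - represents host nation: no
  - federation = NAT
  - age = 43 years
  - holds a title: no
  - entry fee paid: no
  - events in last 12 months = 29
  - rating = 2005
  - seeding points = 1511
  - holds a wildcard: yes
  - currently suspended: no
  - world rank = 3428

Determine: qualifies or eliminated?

Qualifies

Atomic conditions:
  events in last 12 months between 47 and 48: 29 in [47, 48] is false
  federation = NAT: NAT == NAT is true
  represents host nation: no → false
  rating < 1922: 2005 < 1922 is false
  NOT currently suspended: no → true
  holds a title: no → false
  world rank > 6771: 3428 > 6771 is false
  age ≤ 25 years: 43 ≤ 25 is false
  entry fee paid: no → false
  seeding points < 2209: 1511 < 2209 is true
  career wins < 46: 77 < 46 is false
  NOT holds a wildcard: yes → false
  seeding points ≥ 276: 1511 ≥ 276 is true
  NOT holds a title: no → true
Combine:
[1.1.1.2.1] true OR false = true
[1.1.1.2] NOT true = false
[1.1.1.3] false OR true = true
[1.1.1] false AND false AND true = false
[1.1.2] exactly-one(false, false, false) = false
[1.1.3.2.1] true OR false = true
[1.1.3.2] NOT true = false
[1.1.3.3] false AND true = false
[1.1.3] false OR false OR false = false
[1.1] false OR false OR false = false
[1] NOT false = true
[2] true → true = true
[root] true AND true = true
Overall: true → qualifies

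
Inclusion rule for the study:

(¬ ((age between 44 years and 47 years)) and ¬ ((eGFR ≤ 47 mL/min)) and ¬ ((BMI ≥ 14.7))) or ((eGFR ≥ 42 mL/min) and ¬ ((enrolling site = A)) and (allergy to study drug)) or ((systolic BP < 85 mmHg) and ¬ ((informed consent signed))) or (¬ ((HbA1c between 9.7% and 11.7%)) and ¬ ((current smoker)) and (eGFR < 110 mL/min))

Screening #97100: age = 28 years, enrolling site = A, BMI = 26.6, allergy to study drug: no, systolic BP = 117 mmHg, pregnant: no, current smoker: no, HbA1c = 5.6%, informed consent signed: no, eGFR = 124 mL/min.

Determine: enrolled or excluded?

Atomic conditions:
  age between 44 years and 47 years: 28 in [44, 47] is false
  eGFR ≤ 47 mL/min: 124 ≤ 47 is false
  BMI ≥ 14.7: 26.6 ≥ 14.7 is true
  eGFR ≥ 42 mL/min: 124 ≥ 42 is true
  enrolling site = A: A == A is true
  allergy to study drug: no → false
  systolic BP < 85 mmHg: 117 < 85 is false
  informed consent signed: no → false
  HbA1c between 9.7% and 11.7%: 5.6 in [9.7, 11.7] is false
  current smoker: no → false
  eGFR < 110 mL/min: 124 < 110 is false
Combine:
[1.1] NOT false = true
[1.2] NOT false = true
[1.3] NOT true = false
[1] true AND true AND false = false
[2.2] NOT true = false
[2] true AND false AND false = false
[3.2] NOT false = true
[3] false AND true = false
[4.1] NOT false = true
[4.2] NOT false = true
[4] true AND true AND false = false
[root] false OR false OR false OR false = false
Overall: false → excluded

Excluded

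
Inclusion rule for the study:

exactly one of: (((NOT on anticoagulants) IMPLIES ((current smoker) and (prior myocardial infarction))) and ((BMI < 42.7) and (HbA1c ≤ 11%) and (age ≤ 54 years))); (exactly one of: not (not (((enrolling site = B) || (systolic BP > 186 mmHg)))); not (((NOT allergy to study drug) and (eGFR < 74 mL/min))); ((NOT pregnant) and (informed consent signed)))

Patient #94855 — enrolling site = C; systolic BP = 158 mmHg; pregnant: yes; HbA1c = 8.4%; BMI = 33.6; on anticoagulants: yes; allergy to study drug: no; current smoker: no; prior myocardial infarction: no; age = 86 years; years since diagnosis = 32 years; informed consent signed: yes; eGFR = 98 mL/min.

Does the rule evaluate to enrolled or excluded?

Atomic conditions:
  NOT on anticoagulants: yes → false
  current smoker: no → false
  prior myocardial infarction: no → false
  BMI < 42.7: 33.6 < 42.7 is true
  HbA1c ≤ 11%: 8.4 ≤ 11 is true
  age ≤ 54 years: 86 ≤ 54 is false
  enrolling site = B: C == B is false
  systolic BP > 186 mmHg: 158 > 186 is false
  NOT allergy to study drug: no → true
  eGFR < 74 mL/min: 98 < 74 is false
  NOT pregnant: yes → false
  informed consent signed: yes → true
Combine:
[1.1.2] false AND false = false
[1.1] false → false (antecedent false ⇒ implication holds) = true
[1.2] true AND true AND false = false
[1] true AND false = false
[2.1.1.1] false OR false = false
[2.1.1] NOT false = true
[2.1] NOT true = false
[2.2.1] true AND false = false
[2.2] NOT false = true
[2.3] false AND true = false
[2] exactly-one(false, true, false) = true
[root] exactly-one(false, true) = true
Overall: true → enrolled

Enrolled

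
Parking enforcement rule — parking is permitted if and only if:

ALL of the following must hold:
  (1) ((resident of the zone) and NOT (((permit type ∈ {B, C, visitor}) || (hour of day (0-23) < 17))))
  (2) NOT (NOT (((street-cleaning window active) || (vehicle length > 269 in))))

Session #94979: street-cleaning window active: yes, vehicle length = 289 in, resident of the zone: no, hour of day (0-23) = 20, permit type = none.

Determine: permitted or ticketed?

Ticketed

Atomic conditions:
  resident of the zone: no → false
  permit type ∈ {B, C, visitor}: none is not in the set → false
  hour of day (0-23) < 17: 20 < 17 is false
  street-cleaning window active: yes → true
  vehicle length > 269 in: 289 > 269 is true
Combine:
[1.2.1] false OR false = false
[1.2] NOT false = true
[1] false AND true = false
[2.1.1] true OR true = true
[2.1] NOT true = false
[2] NOT false = true
[root] false AND true = false
Overall: false → ticketed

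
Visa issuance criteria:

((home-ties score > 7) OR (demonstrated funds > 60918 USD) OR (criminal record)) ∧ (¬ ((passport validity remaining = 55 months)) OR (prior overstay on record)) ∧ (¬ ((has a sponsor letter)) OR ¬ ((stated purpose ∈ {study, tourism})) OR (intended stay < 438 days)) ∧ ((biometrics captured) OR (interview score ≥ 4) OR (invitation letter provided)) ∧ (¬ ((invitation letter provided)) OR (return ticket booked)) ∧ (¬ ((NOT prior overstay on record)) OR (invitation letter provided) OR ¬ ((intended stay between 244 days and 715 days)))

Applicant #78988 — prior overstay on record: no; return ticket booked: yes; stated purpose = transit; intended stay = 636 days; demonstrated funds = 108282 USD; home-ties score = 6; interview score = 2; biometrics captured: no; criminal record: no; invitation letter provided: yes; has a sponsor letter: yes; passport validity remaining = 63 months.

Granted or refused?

Granted

Atomic conditions:
  home-ties score > 7: 6 > 7 is false
  demonstrated funds > 60918 USD: 108282 > 60918 is true
  criminal record: no → false
  passport validity remaining = 55 months: 63 == 55 is false
  prior overstay on record: no → false
  has a sponsor letter: yes → true
  stated purpose ∈ {study, tourism}: transit is not in the set → false
  intended stay < 438 days: 636 < 438 is false
  biometrics captured: no → false
  interview score ≥ 4: 2 ≥ 4 is false
  invitation letter provided: yes → true
  return ticket booked: yes → true
  NOT prior overstay on record: no → true
  intended stay between 244 days and 715 days: 636 in [244, 715] is true
Combine:
[1] false OR true OR false = true
[2.1] NOT false = true
[2] true OR false = true
[3.1] NOT true = false
[3.2] NOT false = true
[3] false OR true OR false = true
[4] false OR false OR true = true
[5.1] NOT true = false
[5] false OR true = true
[6.1] NOT true = false
[6.3] NOT true = false
[6] false OR true OR false = true
[root] true AND true AND true AND true AND true AND true = true
Overall: true → granted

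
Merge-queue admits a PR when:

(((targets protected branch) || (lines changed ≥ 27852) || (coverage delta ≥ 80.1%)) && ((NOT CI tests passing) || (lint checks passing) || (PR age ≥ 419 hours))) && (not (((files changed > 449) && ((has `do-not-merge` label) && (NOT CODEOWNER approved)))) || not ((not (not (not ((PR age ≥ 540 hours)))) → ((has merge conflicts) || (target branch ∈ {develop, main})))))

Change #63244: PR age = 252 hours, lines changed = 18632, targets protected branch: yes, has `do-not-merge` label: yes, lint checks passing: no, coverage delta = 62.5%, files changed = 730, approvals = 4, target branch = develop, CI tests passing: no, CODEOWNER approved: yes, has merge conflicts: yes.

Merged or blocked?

Merged

Atomic conditions:
  targets protected branch: yes → true
  lines changed ≥ 27852: 18632 ≥ 27852 is false
  coverage delta ≥ 80.1%: 62.5 ≥ 80.1 is false
  NOT CI tests passing: no → true
  lint checks passing: no → false
  PR age ≥ 419 hours: 252 ≥ 419 is false
  files changed > 449: 730 > 449 is true
  has `do-not-merge` label: yes → true
  NOT CODEOWNER approved: yes → false
  PR age ≥ 540 hours: 252 ≥ 540 is false
  has merge conflicts: yes → true
  target branch ∈ {develop, main}: develop is in the set → true
Combine:
[1.1] true OR false OR false = true
[1.2] true OR false OR false = true
[1] true AND true = true
[2.1.1.2] true AND false = false
[2.1.1] true AND false = false
[2.1] NOT false = true
[2.2.1.1.1.1] NOT false = true
[2.2.1.1.1] NOT true = false
[2.2.1.1] NOT false = true
[2.2.1.2] true OR true = true
[2.2.1] true → true = true
[2.2] NOT true = false
[2] true OR false = true
[root] true AND true = true
Overall: true → merged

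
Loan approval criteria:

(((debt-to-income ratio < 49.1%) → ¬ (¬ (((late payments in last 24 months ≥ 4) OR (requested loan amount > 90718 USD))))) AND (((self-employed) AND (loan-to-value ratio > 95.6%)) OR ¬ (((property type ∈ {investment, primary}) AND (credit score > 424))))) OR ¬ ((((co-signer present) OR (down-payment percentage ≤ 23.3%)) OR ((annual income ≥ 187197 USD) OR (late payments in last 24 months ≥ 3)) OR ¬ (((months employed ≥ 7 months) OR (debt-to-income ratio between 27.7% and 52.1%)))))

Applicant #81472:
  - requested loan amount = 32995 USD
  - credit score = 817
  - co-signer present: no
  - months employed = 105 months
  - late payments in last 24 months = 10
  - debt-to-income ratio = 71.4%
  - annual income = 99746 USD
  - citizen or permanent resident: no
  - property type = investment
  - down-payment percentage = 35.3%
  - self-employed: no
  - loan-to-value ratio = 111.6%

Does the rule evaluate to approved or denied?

Denied

Atomic conditions:
  debt-to-income ratio < 49.1%: 71.4 < 49.1 is false
  late payments in last 24 months ≥ 4: 10 ≥ 4 is true
  requested loan amount > 90718 USD: 32995 > 90718 is false
  self-employed: no → false
  loan-to-value ratio > 95.6%: 111.6 > 95.6 is true
  property type ∈ {investment, primary}: investment is in the set → true
  credit score > 424: 817 > 424 is true
  co-signer present: no → false
  down-payment percentage ≤ 23.3%: 35.3 ≤ 23.3 is false
  annual income ≥ 187197 USD: 99746 ≥ 187197 is false
  late payments in last 24 months ≥ 3: 10 ≥ 3 is true
  months employed ≥ 7 months: 105 ≥ 7 is true
  debt-to-income ratio between 27.7% and 52.1%: 71.4 in [27.7, 52.1] is false
Combine:
[1.1.2.1.1] true OR false = true
[1.1.2.1] NOT true = false
[1.1.2] NOT false = true
[1.1] false → true (antecedent false ⇒ implication holds) = true
[1.2.1] false AND true = false
[1.2.2.1] true AND true = true
[1.2.2] NOT true = false
[1.2] false OR false = false
[1] true AND false = false
[2.1.1] false OR false = false
[2.1.2] false OR true = true
[2.1.3.1] true OR false = true
[2.1.3] NOT true = false
[2.1] false OR true OR false = true
[2] NOT true = false
[root] false OR false = false
Overall: false → denied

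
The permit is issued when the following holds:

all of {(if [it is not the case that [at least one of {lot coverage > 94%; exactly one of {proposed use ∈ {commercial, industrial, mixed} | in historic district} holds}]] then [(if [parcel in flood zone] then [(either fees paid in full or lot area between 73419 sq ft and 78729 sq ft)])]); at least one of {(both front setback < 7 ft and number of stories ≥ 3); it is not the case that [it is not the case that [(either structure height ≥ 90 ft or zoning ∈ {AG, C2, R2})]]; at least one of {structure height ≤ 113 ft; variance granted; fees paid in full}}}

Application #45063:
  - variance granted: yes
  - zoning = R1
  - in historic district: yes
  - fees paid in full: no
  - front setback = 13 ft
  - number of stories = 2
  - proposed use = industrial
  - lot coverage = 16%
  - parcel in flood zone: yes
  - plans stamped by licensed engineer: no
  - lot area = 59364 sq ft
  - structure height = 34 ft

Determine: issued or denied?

Atomic conditions:
  lot coverage > 94%: 16 > 94 is false
  proposed use ∈ {commercial, industrial, mixed}: industrial is in the set → true
  in historic district: yes → true
  parcel in flood zone: yes → true
  fees paid in full: no → false
  lot area between 73419 sq ft and 78729 sq ft: 59364 in [73419, 78729] is false
  front setback < 7 ft: 13 < 7 is false
  number of stories ≥ 3: 2 ≥ 3 is false
  structure height ≥ 90 ft: 34 ≥ 90 is false
  zoning ∈ {AG, C2, R2}: R1 is not in the set → false
  structure height ≤ 113 ft: 34 ≤ 113 is true
  variance granted: yes → true
Combine:
[1.1.1.2] exactly-one(true, true) = false
[1.1.1] false OR false = false
[1.1] NOT false = true
[1.2.2] false OR false = false
[1.2] true → false = false
[1] true → false = false
[2.1] false AND false = false
[2.2.1.1] false OR false = false
[2.2.1] NOT false = true
[2.2] NOT true = false
[2.3] true OR true OR false = true
[2] false OR false OR true = true
[root] false AND true = false
Overall: false → denied

Denied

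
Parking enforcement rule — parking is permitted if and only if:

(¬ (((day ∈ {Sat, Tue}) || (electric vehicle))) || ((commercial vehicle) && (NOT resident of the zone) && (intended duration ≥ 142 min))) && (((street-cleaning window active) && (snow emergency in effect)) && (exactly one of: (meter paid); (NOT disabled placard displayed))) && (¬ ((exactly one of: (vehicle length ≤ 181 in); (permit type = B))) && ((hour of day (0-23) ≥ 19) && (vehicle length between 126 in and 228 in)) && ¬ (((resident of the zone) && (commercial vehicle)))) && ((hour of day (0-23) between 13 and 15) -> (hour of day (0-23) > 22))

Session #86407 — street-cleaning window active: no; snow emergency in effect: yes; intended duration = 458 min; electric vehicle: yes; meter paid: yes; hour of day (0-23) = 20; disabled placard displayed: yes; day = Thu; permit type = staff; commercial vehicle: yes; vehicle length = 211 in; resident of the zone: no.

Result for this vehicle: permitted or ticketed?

Ticketed

Atomic conditions:
  day ∈ {Sat, Tue}: Thu is not in the set → false
  electric vehicle: yes → true
  commercial vehicle: yes → true
  NOT resident of the zone: no → true
  intended duration ≥ 142 min: 458 ≥ 142 is true
  street-cleaning window active: no → false
  snow emergency in effect: yes → true
  meter paid: yes → true
  NOT disabled placard displayed: yes → false
  vehicle length ≤ 181 in: 211 ≤ 181 is false
  permit type = B: staff == B is false
  hour of day (0-23) ≥ 19: 20 ≥ 19 is true
  vehicle length between 126 in and 228 in: 211 in [126, 228] is true
  resident of the zone: no → false
  hour of day (0-23) between 13 and 15: 20 in [13, 15] is false
  hour of day (0-23) > 22: 20 > 22 is false
Combine:
[1.1.1] false OR true = true
[1.1] NOT true = false
[1.2] true AND true AND true = true
[1] false OR true = true
[2.1] false AND true = false
[2.2] exactly-one(true, false) = true
[2] false AND true = false
[3.1.1] exactly-one(false, false) = false
[3.1] NOT false = true
[3.2] true AND true = true
[3.3.1] false AND true = false
[3.3] NOT false = true
[3] true AND true AND true = true
[4] false → false (antecedent false ⇒ implication holds) = true
[root] true AND false AND true AND true = false
Overall: false → ticketed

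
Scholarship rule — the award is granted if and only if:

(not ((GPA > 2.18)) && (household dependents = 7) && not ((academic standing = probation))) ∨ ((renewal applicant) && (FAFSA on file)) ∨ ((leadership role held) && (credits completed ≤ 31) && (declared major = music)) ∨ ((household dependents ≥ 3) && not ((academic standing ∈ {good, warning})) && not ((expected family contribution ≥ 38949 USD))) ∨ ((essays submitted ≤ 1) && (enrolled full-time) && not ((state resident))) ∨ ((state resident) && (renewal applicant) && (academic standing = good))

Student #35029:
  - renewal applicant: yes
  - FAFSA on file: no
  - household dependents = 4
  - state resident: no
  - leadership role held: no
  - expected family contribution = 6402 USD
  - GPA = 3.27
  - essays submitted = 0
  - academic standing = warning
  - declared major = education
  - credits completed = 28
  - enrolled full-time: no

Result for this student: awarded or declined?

Atomic conditions:
  GPA > 2.18: 3.27 > 2.18 is true
  household dependents = 7: 4 == 7 is false
  academic standing = probation: warning == probation is false
  renewal applicant: yes → true
  FAFSA on file: no → false
  leadership role held: no → false
  credits completed ≤ 31: 28 ≤ 31 is true
  declared major = music: education == music is false
  household dependents ≥ 3: 4 ≥ 3 is true
  academic standing ∈ {good, warning}: warning is in the set → true
  expected family contribution ≥ 38949 USD: 6402 ≥ 38949 is false
  essays submitted ≤ 1: 0 ≤ 1 is true
  enrolled full-time: no → false
  state resident: no → false
  academic standing = good: warning == good is false
Combine:
[1.1] NOT true = false
[1.3] NOT false = true
[1] false AND false AND true = false
[2] true AND false = false
[3] false AND true AND false = false
[4.2] NOT true = false
[4.3] NOT false = true
[4] true AND false AND true = false
[5.3] NOT false = true
[5] true AND false AND true = false
[6] false AND true AND false = false
[root] false OR false OR false OR false OR false OR false = false
Overall: false → declined

Declined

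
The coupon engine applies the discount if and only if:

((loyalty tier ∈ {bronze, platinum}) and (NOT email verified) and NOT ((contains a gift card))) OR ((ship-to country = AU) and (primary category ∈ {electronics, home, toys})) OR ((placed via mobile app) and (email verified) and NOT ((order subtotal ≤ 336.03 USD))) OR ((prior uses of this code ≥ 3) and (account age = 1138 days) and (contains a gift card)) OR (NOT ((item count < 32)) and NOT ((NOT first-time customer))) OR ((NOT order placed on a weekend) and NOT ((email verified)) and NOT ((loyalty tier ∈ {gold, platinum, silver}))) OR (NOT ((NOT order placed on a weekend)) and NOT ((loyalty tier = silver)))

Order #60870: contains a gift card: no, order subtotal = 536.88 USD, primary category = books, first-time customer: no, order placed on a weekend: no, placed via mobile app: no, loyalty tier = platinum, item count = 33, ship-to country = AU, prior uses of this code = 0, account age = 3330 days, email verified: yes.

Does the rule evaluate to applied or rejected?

Atomic conditions:
  loyalty tier ∈ {bronze, platinum}: platinum is in the set → true
  NOT email verified: yes → false
  contains a gift card: no → false
  ship-to country = AU: AU == AU is true
  primary category ∈ {electronics, home, toys}: books is not in the set → false
  placed via mobile app: no → false
  email verified: yes → true
  order subtotal ≤ 336.03 USD: 536.88 ≤ 336.03 is false
  prior uses of this code ≥ 3: 0 ≥ 3 is false
  account age = 1138 days: 3330 == 1138 is false
  item count < 32: 33 < 32 is false
  NOT first-time customer: no → true
  NOT order placed on a weekend: no → true
  loyalty tier ∈ {gold, platinum, silver}: platinum is in the set → true
  loyalty tier = silver: platinum == silver is false
Combine:
[1.3] NOT false = true
[1] true AND false AND true = false
[2] true AND false = false
[3.3] NOT false = true
[3] false AND true AND true = false
[4] false AND false AND false = false
[5.1] NOT false = true
[5.2] NOT true = false
[5] true AND false = false
[6.2] NOT true = false
[6.3] NOT true = false
[6] true AND false AND false = false
[7.1] NOT true = false
[7.2] NOT false = true
[7] false AND true = false
[root] false OR false OR false OR false OR false OR false OR false = false
Overall: false → rejected

Rejected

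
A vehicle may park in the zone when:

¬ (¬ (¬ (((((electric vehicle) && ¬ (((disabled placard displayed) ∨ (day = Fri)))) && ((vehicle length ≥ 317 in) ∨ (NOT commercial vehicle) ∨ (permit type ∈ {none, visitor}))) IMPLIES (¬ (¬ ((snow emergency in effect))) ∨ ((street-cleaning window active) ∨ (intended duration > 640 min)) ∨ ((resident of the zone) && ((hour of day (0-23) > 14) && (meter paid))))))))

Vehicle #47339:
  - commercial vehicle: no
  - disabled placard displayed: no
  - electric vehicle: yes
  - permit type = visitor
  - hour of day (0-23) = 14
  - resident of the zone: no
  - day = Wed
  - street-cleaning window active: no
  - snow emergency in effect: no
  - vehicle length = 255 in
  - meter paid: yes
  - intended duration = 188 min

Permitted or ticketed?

Atomic conditions:
  electric vehicle: yes → true
  disabled placard displayed: no → false
  day = Fri: Wed == Fri is false
  vehicle length ≥ 317 in: 255 ≥ 317 is false
  NOT commercial vehicle: no → true
  permit type ∈ {none, visitor}: visitor is in the set → true
  snow emergency in effect: no → false
  street-cleaning window active: no → false
  intended duration > 640 min: 188 > 640 is false
  resident of the zone: no → false
  hour of day (0-23) > 14: 14 > 14 is false
  meter paid: yes → true
Combine:
[1.1.1.1.1.2.1] false OR false = false
[1.1.1.1.1.2] NOT false = true
[1.1.1.1.1] true AND true = true
[1.1.1.1.2] false OR true OR true = true
[1.1.1.1] true AND true = true
[1.1.1.2.1.1] NOT false = true
[1.1.1.2.1] NOT true = false
[1.1.1.2.2] false OR false = false
[1.1.1.2.3.2] false AND true = false
[1.1.1.2.3] false AND false = false
[1.1.1.2] false OR false OR false = false
[1.1.1] true → false = false
[1.1] NOT false = true
[1] NOT true = false
[root] NOT false = true
Overall: true → permitted

Permitted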